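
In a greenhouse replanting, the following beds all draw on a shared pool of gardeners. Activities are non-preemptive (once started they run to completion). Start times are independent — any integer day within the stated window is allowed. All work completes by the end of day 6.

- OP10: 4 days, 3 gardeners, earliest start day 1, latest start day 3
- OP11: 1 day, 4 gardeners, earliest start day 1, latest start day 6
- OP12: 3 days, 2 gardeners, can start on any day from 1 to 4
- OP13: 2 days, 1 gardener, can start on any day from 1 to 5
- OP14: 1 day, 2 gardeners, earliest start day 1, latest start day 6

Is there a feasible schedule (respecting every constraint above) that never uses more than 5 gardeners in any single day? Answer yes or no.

yes

Schedule OP10@1, OP11@5, OP12@1, OP13@4, OP14@6: d1:5  d2:5  d3:5  d4:4  d5:5  d6:2 — peak 5 ≤ 5.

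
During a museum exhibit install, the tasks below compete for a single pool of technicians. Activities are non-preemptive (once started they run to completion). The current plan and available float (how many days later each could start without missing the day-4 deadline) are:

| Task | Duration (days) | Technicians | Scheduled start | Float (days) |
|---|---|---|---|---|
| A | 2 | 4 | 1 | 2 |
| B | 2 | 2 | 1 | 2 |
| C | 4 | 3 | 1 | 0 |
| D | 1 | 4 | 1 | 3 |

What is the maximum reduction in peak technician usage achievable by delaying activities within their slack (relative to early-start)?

Early-start peak: d1:13  d2:9  d3:3  d4:3 ⇒ 13.
Leveled (A@1, B@1, C@1, D@3): d1:9  d2:9  d3:7  d4:3 ⇒ 9.
Reduction 13 − 9 = 4.

4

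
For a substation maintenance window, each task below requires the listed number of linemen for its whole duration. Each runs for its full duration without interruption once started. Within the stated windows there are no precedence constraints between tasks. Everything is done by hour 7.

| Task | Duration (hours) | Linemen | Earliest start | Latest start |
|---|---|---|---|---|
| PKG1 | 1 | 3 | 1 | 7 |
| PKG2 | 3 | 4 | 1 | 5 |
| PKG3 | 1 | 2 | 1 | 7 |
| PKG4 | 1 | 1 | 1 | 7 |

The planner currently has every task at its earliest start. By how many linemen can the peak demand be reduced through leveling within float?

Early-start peak: h1:10  h2:4  h3:4  h4:0  h5:0  h6:0  h7:0 ⇒ 10.
Leveled (PKG1@1, PKG2@2, PKG3@5, PKG4@1): h1:4  h2:4  h3:4  h4:4  h5:2  h6:0  h7:0 ⇒ 4.
Reduction 10 − 4 = 6.

6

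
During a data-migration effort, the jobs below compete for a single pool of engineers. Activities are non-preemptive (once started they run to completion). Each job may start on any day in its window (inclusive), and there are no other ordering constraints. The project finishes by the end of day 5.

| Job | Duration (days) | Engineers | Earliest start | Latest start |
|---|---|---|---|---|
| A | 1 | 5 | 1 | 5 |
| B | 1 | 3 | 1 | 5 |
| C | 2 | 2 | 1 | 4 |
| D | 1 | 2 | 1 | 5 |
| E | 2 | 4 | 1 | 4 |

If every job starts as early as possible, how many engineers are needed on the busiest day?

Early-start schedule: A@1, B@1, C@1, D@1, E@1.
Load per day: day 1: 16, day 2: 6, day 3: 0, day 4: 0, day 5: 0.
Peak is 16.

16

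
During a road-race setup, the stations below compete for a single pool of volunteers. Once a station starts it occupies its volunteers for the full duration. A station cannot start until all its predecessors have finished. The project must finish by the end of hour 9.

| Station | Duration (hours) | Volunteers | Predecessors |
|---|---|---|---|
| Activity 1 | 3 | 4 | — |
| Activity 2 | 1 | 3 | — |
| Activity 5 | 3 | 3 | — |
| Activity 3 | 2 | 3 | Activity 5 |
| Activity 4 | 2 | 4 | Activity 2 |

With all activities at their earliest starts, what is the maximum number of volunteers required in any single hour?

11

Early-start schedule: Activity 1@1, Activity 2@1, Activity 5@1, Activity 3@4, Activity 4@2.
Load per hour: hour 1: 10, hour 2: 11, hour 3: 11, hour 4: 3, hour 5: 3, hour 6: 0, hour 7: 0, hour 8: 0, hour 9: 0.
Peak is 11.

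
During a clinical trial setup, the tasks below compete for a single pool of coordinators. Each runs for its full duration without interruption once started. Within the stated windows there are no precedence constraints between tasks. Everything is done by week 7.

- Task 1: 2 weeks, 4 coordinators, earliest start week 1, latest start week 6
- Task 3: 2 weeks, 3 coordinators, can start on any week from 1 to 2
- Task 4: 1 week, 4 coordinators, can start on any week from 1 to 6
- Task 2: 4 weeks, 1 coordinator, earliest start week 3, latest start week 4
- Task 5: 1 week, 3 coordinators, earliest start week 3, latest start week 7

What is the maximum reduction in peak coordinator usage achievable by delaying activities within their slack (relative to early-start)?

6

Early-start peak: w1:11  w2:7  w3:4  w4:1  w5:1  w6:1  w7:0 ⇒ 11.
Leveled (Task 1@3, Task 3@1, Task 4@5, Task 2@3, Task 5@6): w1:3  w2:3  w3:5  w4:5  w5:5  w6:4  w7:0 ⇒ 5.
Reduction 11 − 5 = 6.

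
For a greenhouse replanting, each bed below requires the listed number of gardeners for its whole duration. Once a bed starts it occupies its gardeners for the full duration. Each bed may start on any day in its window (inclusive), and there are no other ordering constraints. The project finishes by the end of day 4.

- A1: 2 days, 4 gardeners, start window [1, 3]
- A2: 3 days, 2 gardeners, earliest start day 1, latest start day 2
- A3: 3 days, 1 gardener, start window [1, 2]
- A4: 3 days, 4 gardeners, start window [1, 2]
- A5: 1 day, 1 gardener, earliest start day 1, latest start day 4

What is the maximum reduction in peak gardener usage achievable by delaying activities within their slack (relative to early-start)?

1

Early-start peak: d1:12  d2:11  d3:7  d4:0 ⇒ 12.
Leveled (A1@1, A2@1, A3@1, A4@1, A5@3): d1:11  d2:11  d3:8  d4:0 ⇒ 11.
Reduction 12 − 11 = 1.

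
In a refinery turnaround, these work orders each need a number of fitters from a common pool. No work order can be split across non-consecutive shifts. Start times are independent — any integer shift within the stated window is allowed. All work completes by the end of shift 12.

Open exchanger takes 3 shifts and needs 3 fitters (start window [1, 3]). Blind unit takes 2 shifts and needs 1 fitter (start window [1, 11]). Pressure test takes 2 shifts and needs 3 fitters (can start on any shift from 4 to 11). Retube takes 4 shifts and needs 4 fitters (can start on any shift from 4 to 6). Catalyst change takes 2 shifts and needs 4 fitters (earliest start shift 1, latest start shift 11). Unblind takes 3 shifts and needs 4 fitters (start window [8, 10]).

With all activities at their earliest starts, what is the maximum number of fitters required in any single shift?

8

Early-start schedule: Open exchanger@1, Blind unit@1, Pressure test@4, Retube@4, Catalyst change@1, Unblind@8.
Load per shift: shift 1: 8, shift 2: 8, shift 3: 3, shift 4: 7, shift 5: 7, shift 6: 4, shift 7: 4, shift 8: 4, shift 9: 4, shift 10: 4, shift 11: 0, shift 12: 0.
Peak is 8.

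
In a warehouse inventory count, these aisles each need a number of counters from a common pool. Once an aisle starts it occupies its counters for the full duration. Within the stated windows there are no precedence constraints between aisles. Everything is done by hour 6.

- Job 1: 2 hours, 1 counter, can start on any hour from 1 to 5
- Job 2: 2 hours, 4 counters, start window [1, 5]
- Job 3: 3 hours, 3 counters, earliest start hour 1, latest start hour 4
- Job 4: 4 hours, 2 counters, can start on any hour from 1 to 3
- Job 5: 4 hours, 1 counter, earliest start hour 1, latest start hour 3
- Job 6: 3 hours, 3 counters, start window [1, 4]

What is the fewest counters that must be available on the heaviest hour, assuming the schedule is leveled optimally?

7

Early-start (Job 1@1, Job 2@1, Job 3@1, Job 4@1, Job 5@1, Job 6@1) gives peak 14: h1:14  h2:14  h3:9  h4:3  h5:0  h6:0.
Shift Job 2→5, Job 6→4.
Schedule Job 1@1, Job 2@5, Job 3@1, Job 4@1, Job 5@1, Job 6@4: h1:7  h2:7  h3:6  h4:6  h5:7  h6:7 — peak 7.
Total counter-hours = 40 over 6 hours ⇒ peak ≥ ⌈40/6⌉ = 7, so 7 is optimal.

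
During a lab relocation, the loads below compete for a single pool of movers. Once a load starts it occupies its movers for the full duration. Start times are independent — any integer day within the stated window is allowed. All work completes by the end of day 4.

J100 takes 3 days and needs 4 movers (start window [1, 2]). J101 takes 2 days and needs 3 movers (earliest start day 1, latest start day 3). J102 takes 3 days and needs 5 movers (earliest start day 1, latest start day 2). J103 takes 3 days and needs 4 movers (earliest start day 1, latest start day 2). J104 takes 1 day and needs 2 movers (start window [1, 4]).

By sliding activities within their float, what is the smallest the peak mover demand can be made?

Early-start (J100@1, J101@1, J102@1, J103@1, J104@1) gives peak 18: d1:18  d2:16  d3:13  d4:0.
Shift J104→3.
Schedule J100@1, J101@1, J102@1, J103@1, J104@3: d1:16  d2:16  d3:15  d4:0 — peak 16.

16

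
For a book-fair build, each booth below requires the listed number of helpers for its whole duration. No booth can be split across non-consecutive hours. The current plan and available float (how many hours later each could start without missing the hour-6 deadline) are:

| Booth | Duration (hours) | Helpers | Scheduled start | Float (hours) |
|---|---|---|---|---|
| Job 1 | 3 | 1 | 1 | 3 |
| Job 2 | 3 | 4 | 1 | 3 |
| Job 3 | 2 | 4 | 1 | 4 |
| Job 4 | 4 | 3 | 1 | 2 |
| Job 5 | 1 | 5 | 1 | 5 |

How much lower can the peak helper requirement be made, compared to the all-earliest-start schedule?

9

Early-start peak: h1:17  h2:12  h3:8  h4:3  h5:0  h6:0 ⇒ 17.
Leveled (Job 1@1, Job 2@1, Job 3@4, Job 4@1, Job 5@6): h1:8  h2:8  h3:8  h4:7  h5:4  h6:5 ⇒ 8.
Reduction 17 − 8 = 9.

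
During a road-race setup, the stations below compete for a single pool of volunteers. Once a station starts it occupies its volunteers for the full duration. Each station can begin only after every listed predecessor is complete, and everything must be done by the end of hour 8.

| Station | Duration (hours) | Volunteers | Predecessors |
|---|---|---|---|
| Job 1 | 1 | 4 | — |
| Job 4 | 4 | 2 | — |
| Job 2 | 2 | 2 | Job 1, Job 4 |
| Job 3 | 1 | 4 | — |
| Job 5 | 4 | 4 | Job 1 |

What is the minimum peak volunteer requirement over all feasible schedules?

Early-start (Job 1@1, Job 4@1, Job 2@5, Job 3@1, Job 5@2) gives peak 10: h1:10  h2:6  h3:6  h4:6  h5:6  h6:2  h7:0  h8:0.
Shift Job 3→2, Job 5→3.
Schedule Job 1@1, Job 4@1, Job 2@5, Job 3@2, Job 5@3: h1:6  h2:6  h3:6  h4:6  h5:6  h6:6  h7:0  h8:0 — peak 6.

6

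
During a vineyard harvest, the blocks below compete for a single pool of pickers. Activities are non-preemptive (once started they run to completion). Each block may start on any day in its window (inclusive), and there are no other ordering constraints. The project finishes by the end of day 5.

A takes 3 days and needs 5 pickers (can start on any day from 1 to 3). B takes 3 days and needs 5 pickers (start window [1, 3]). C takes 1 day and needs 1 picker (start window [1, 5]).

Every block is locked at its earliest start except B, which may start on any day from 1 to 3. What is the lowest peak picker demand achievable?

B@1: d1:11  d2:10  d3:10  d4:0  d5:0 → peak 11
B@2: d1:6  d2:10  d3:10  d4:5  d5:0 → peak 10
B@3: d1:6  d2:5  d3:10  d4:5  d5:5 → peak 10
Best is B@2, peak 10.

10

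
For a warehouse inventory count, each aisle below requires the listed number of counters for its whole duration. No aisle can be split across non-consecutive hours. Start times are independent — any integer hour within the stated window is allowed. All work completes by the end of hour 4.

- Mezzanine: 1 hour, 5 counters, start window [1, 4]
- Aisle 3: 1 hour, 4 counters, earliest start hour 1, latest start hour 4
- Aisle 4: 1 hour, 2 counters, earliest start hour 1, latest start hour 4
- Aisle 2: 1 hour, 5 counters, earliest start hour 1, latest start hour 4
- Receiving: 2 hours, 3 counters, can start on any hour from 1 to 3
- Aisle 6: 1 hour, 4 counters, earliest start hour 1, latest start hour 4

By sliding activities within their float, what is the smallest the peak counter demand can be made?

Early-start (Mezzanine@1, Aisle 3@1, Aisle 4@1, Aisle 2@1, Receiving@1, Aisle 6@1) gives peak 23: h1:23  h2:3  h3:0  h4:0.
Shift Aisle 3→2, Aisle 2→4, Receiving→2, Aisle 6→3.
Schedule Mezzanine@1, Aisle 3@2, Aisle 4@1, Aisle 2@4, Receiving@2, Aisle 6@3: h1:7  h2:7  h3:7  h4:5 — peak 7.
Total counter-hours = 26 over 4 hours ⇒ peak ≥ ⌈26/4⌉ = 7, so 7 is optimal.

7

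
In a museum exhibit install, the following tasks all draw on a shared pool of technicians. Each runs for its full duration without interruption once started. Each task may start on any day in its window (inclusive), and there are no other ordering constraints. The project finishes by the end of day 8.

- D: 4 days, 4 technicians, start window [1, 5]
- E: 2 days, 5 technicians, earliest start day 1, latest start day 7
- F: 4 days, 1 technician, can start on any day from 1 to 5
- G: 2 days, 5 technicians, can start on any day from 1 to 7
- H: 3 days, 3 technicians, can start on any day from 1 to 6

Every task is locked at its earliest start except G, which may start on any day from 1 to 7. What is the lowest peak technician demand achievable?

G@1: d1:18  d2:18  d3:8  d4:5  d5:0  d6:0  d7:0  d8:0 → peak 18
G@2: d1:13  d2:18  d3:13  d4:5  d5:0  d6:0  d7:0  d8:0 → peak 18
G@3: d1:13  d2:13  d3:13  d4:10  d5:0  d6:0  d7:0  d8:0 → peak 13
G@4: d1:13  d2:13  d3:8  d4:10  d5:5  d6:0  d7:0  d8:0 → peak 13
G@5: d1:13  d2:13  d3:8  d4:5  d5:5  d6:5  d7:0  d8:0 → peak 13
G@6: d1:13  d2:13  d3:8  d4:5  d5:0  d6:5  d7:5  d8:0 → peak 13
G@7: d1:13  d2:13  d3:8  d4:5  d5:0  d6:0  d7:5  d8:5 → peak 13
Best is G@3, peak 13.

13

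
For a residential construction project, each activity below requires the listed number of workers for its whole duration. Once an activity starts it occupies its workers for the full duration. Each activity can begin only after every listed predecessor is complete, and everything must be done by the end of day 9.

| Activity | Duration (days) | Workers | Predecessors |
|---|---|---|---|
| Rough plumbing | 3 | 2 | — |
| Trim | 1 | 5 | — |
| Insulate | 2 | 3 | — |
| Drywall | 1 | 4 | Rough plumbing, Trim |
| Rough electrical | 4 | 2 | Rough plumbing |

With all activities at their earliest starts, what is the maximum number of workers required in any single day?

10

Early-start schedule: Rough plumbing@1, Trim@1, Insulate@1, Drywall@4, Rough electrical@4.
Load per day: day 1: 10, day 2: 5, day 3: 2, day 4: 6, day 5: 2, day 6: 2, day 7: 2, day 8: 0, day 9: 0.
Peak is 10.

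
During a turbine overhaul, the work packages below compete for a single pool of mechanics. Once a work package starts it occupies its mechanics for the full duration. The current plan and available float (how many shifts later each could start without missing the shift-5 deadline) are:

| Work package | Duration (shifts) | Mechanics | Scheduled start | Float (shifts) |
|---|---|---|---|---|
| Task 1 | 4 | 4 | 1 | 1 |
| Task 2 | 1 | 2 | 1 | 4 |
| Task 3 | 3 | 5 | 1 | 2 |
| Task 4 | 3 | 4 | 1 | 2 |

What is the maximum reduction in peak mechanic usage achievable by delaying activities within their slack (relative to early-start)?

2

Early-start peak: s1:15  s2:13  s3:13  s4:4  s5:0 ⇒ 15.
Leveled (Task 1@1, Task 2@1, Task 3@1, Task 4@2): s1:11  s2:13  s3:13  s4:8  s5:0 ⇒ 13.
Reduction 15 − 13 = 2.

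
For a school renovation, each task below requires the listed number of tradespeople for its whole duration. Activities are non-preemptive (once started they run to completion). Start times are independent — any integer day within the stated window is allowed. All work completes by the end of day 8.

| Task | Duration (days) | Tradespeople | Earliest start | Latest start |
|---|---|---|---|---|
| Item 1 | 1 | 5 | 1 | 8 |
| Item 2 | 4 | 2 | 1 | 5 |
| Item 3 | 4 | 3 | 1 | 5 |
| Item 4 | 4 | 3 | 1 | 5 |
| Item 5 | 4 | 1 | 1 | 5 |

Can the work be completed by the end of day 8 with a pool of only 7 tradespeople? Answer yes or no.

yes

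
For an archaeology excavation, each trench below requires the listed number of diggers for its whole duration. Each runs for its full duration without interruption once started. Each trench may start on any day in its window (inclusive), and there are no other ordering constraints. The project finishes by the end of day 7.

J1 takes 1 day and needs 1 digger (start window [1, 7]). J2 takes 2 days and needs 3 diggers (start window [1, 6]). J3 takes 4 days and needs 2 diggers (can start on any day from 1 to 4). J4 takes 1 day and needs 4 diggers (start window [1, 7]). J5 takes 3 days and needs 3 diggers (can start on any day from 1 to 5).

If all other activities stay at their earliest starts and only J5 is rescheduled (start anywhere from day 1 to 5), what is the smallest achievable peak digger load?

10

J5@1: d1:13  d2:8  d3:5  d4:2  d5:0  d6:0  d7:0 → peak 13
J5@2: d1:10  d2:8  d3:5  d4:5  d5:0  d6:0  d7:0 → peak 10
J5@3: d1:10  d2:5  d3:5  d4:5  d5:3  d6:0  d7:0 → peak 10
J5@4: d1:10  d2:5  d3:2  d4:5  d5:3  d6:3  d7:0 → peak 10
J5@5: d1:10  d2:5  d3:2  d4:2  d5:3  d6:3  d7:3 → peak 10
Best is J5@2, peak 10.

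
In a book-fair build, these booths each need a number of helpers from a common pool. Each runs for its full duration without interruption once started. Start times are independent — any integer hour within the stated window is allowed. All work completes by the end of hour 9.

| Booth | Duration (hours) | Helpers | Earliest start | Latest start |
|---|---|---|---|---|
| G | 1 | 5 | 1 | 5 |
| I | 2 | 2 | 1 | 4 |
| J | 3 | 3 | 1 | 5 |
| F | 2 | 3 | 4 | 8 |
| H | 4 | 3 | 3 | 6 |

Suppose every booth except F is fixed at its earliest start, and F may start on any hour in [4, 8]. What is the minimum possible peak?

10

F@4: h1:10  h2:5  h3:6  h4:6  h5:6  h6:3  h7:0  h8:0  h9:0 → peak 10
F@5: h1:10  h2:5  h3:6  h4:3  h5:6  h6:6  h7:0  h8:0  h9:0 → peak 10
F@6: h1:10  h2:5  h3:6  h4:3  h5:3  h6:6  h7:3  h8:0  h9:0 → peak 10
F@7: h1:10  h2:5  h3:6  h4:3  h5:3  h6:3  h7:3  h8:3  h9:0 → peak 10
F@8: h1:10  h2:5  h3:6  h4:3  h5:3  h6:3  h7:0  h8:3  h9:3 → peak 10
Best is F@4, peak 10.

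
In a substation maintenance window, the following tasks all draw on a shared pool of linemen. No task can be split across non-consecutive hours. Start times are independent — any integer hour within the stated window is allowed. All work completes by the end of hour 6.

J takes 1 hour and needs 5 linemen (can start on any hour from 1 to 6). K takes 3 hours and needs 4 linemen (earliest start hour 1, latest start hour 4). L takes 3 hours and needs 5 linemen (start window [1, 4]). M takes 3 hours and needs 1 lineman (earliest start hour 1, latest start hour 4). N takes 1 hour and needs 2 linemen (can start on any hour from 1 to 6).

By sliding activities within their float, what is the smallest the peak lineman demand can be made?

9

Early-start (J@1, K@1, L@1, M@1, N@1) gives peak 17: h1:17  h2:10  h3:10  h4:0  h5:0  h6:0.
Shift L→2, M→4, N→4.
Schedule J@1, K@1, L@2, M@4, N@4: h1:9  h2:9  h3:9  h4:8  h5:1  h6:1 — peak 9.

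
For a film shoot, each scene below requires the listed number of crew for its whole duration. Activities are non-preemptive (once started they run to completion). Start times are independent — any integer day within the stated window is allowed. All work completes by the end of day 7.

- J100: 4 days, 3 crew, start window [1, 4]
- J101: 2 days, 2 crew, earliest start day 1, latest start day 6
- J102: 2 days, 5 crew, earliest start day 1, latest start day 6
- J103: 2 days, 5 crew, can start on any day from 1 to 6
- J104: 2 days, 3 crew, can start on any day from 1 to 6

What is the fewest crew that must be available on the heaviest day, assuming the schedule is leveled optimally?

Early-start (J100@1, J101@1, J102@1, J103@1, J104@1) gives peak 18: d1:18  d2:18  d3:3  d4:3  d5:0  d6:0  d7:0.
Shift J102→3, J103→5.
Schedule J100@1, J101@1, J102@3, J103@5, J104@1: d1:8  d2:8  d3:8  d4:8  d5:5  d6:5  d7:0 — peak 8.

8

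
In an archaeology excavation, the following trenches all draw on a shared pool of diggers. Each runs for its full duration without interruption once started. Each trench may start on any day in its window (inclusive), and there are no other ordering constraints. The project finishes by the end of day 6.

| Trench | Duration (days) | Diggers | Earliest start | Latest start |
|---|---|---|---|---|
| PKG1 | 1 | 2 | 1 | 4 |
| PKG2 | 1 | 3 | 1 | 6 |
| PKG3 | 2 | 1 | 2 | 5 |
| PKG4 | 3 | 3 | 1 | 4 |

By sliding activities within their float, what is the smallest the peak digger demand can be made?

Early-start (PKG1@1, PKG2@1, PKG3@2, PKG4@1) gives peak 8: d1:8  d2:4  d3:4  d4:0  d5:0  d6:0.
Shift PKG1→2, PKG4→4.
Schedule PKG1@2, PKG2@1, PKG3@2, PKG4@4: d1:3  d2:3  d3:1  d4:3  d5:3  d6:3 — peak 3.
Total digger-days = 16 over 6 days ⇒ peak ≥ ⌈16/6⌉ = 3, so 3 is optimal.

3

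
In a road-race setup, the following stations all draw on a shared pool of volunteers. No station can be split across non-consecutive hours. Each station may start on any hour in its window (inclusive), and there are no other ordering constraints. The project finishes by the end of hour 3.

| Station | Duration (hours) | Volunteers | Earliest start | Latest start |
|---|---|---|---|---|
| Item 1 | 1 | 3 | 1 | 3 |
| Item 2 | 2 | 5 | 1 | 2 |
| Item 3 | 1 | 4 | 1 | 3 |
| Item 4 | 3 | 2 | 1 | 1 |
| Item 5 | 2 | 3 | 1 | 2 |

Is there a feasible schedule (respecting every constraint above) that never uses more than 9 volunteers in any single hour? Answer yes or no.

no

Total volunteer-hours = 29; over 3 hours the average is 29/3 > 9, so some hour must exceed 9.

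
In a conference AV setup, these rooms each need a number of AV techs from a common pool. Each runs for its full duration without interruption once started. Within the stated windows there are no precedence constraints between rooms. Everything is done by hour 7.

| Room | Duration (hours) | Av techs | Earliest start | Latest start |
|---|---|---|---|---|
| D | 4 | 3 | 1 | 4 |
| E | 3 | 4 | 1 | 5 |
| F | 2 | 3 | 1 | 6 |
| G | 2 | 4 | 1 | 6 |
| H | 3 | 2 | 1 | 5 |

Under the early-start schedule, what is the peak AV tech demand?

16

Early-start schedule: D@1, E@1, F@1, G@1, H@1.
Load per hour: hour 1: 16, hour 2: 16, hour 3: 9, hour 4: 3, hour 5: 0, hour 6: 0, hour 7: 0.
Peak is 16.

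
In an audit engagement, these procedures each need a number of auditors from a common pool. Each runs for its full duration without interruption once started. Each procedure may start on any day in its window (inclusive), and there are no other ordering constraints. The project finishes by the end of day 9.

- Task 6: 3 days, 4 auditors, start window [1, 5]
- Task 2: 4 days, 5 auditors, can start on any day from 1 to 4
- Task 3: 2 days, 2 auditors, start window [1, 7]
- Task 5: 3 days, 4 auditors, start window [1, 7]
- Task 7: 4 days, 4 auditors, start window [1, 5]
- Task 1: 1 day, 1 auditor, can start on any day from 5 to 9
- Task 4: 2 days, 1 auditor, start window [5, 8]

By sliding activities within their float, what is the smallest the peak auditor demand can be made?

Early-start (Task 6@1, Task 2@1, Task 3@1, Task 5@1, Task 7@1, Task 1@5, Task 4@5) gives peak 19: d1:19  d2:19  d3:17  d4:9  d5:2  d6:1  d7:0  d8:0  d9:0.
Shift Task 3→4, Task 5→6, Task 7→5.
Schedule Task 6@1, Task 2@1, Task 3@4, Task 5@6, Task 7@5, Task 1@5, Task 4@5: d1:9  d2:9  d3:9  d4:7  d5:8  d6:9  d7:8  d8:8  d9:0 — peak 9.

9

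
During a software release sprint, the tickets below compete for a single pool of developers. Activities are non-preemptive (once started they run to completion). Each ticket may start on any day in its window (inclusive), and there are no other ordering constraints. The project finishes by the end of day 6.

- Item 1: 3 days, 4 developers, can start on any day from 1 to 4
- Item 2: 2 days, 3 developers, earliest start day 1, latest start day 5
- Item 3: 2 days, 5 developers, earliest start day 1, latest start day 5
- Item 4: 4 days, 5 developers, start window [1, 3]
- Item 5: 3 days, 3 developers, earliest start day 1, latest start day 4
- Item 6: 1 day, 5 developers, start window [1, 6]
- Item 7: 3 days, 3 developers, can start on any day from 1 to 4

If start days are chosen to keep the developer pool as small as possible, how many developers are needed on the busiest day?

Early-start (Item 1@1, Item 2@1, Item 3@1, Item 4@1, Item 5@1, Item 6@1, Item 7@1) gives peak 28: d1:28  d2:23  d3:15  d4:5  d5:0  d6:0.
Shift Item 4→3, Item 5→3, Item 6→6, Item 7→4.
Schedule Item 1@1, Item 2@1, Item 3@1, Item 4@3, Item 5@3, Item 6@6, Item 7@4: d1:12  d2:12  d3:12  d4:11  d5:11  d6:13 — peak 13.

13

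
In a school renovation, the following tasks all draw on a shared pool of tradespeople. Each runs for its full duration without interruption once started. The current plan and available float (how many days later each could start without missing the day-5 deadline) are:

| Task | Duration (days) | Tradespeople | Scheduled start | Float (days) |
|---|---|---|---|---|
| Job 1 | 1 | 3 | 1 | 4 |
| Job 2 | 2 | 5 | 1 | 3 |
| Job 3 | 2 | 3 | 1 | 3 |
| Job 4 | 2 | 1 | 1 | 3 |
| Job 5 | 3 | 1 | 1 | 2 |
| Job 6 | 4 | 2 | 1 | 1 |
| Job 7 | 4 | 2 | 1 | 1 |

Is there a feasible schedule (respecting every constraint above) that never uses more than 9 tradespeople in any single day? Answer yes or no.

Schedule Job 1@1, Job 2@1, Job 3@3, Job 4@3, Job 5@3, Job 6@2, Job 7@2: d1:8  d2:9  d3:9  d4:9  d5:5 — peak 9 ≤ 9.

yes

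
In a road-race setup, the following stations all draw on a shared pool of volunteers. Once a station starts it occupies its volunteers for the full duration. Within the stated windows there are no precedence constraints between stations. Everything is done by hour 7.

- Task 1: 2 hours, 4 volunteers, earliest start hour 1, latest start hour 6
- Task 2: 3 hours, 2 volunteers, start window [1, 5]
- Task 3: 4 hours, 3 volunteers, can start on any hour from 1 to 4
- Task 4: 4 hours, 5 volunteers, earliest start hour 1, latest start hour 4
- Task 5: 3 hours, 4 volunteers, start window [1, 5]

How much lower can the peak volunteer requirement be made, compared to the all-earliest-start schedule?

9

Early-start peak: h1:18  h2:18  h3:14  h4:8  h5:0  h6:0  h7:0 ⇒ 18.
Leveled (Task 1@1, Task 2@1, Task 3@1, Task 4@4, Task 5@5): h1:9  h2:9  h3:5  h4:8  h5:9  h6:9  h7:9 ⇒ 9.
Reduction 18 − 9 = 9.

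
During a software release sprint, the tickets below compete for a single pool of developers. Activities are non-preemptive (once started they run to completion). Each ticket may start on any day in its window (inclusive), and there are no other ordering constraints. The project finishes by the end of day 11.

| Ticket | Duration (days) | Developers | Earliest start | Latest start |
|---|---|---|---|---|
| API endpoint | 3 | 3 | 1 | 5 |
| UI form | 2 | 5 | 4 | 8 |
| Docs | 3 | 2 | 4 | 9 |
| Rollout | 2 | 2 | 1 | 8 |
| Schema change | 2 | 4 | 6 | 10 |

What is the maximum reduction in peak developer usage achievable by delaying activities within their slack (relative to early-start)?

2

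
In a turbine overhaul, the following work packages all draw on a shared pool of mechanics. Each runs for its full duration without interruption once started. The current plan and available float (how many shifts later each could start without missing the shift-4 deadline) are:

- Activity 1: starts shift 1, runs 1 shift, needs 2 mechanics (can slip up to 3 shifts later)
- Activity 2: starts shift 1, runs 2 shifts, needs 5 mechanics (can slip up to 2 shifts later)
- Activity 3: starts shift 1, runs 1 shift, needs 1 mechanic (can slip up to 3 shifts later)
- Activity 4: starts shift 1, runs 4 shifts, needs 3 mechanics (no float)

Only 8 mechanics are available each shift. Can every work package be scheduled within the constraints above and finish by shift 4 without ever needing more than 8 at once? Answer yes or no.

Schedule Activity 1@1, Activity 2@2, Activity 3@1, Activity 4@1: s1:6  s2:8  s3:8  s4:3 — peak 8 ≤ 8.

yes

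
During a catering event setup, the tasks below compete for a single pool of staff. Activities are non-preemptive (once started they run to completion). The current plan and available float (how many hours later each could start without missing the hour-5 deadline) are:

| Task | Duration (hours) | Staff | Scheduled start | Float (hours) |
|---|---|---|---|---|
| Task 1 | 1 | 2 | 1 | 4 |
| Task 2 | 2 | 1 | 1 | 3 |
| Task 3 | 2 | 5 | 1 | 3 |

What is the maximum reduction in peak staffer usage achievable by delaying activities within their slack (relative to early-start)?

Early-start peak: h1:8  h2:6  h3:0  h4:0  h5:0 ⇒ 8.
Leveled (Task 1@1, Task 2@1, Task 3@3): h1:3  h2:1  h3:5  h4:5  h5:0 ⇒ 5.
Reduction 8 − 5 = 3.

3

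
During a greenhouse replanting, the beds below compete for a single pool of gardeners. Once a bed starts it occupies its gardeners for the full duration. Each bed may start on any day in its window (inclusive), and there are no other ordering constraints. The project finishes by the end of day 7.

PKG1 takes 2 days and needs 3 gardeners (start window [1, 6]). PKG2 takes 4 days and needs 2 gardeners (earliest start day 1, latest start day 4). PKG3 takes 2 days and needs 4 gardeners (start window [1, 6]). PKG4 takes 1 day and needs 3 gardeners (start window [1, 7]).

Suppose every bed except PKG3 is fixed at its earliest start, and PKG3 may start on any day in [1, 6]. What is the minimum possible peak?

8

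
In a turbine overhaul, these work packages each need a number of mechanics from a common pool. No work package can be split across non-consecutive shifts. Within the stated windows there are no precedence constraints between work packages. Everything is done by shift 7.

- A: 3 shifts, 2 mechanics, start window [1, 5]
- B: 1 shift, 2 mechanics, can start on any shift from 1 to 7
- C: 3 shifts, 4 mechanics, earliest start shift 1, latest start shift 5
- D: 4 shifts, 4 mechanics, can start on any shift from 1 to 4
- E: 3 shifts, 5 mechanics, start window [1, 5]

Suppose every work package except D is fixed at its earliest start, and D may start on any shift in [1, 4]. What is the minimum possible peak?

D@1: s1:17  s2:15  s3:15  s4:4  s5:0  s6:0  s7:0 → peak 17
D@2: s1:13  s2:15  s3:15  s4:4  s5:4  s6:0  s7:0 → peak 15
D@3: s1:13  s2:11  s3:15  s4:4  s5:4  s6:4  s7:0 → peak 15
D@4: s1:13  s2:11  s3:11  s4:4  s5:4  s6:4  s7:4 → peak 13
Best is D@4, peak 13.

13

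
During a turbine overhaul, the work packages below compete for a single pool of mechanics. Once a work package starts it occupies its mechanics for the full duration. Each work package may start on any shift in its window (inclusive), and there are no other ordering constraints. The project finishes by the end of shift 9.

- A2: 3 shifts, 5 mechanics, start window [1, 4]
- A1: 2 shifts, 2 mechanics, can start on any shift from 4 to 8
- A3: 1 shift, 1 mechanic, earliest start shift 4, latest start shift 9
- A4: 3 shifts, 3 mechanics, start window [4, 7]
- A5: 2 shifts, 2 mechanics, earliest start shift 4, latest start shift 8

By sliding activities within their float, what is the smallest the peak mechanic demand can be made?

5

Early-start (A2@1, A1@4, A3@4, A4@4, A5@4) gives peak 8: s1:5  s2:5  s3:5  s4:8  s5:7  s6:3  s7:0  s8:0  s9:0.
Shift A4→5, A5→6.
Schedule A2@1, A1@4, A3@4, A4@5, A5@6: s1:5  s2:5  s3:5  s4:3  s5:5  s6:5  s7:5  s8:0  s9:0 — peak 5.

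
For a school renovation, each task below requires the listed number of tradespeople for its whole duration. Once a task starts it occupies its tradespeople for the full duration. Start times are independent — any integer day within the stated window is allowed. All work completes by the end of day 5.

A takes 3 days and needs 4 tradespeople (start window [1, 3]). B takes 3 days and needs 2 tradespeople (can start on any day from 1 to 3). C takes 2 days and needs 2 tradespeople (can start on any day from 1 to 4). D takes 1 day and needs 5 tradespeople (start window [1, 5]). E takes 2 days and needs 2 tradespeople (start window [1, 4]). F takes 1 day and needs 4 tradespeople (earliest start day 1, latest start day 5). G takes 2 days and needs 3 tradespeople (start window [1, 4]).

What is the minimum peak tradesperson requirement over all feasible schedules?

Early-start (A@1, B@1, C@1, D@1, E@1, F@1, G@1) gives peak 22: d1:22  d2:13  d3:6  d4:0  d5:0.
Shift D→5, E→3, F→4, G→4.
Schedule A@1, B@1, C@1, D@5, E@3, F@4, G@4: d1:8  d2:8  d3:8  d4:9  d5:8 — peak 9.
Total tradesperson-days = 41 over 5 days ⇒ peak ≥ ⌈41/5⌉ = 9, so 9 is optimal.

9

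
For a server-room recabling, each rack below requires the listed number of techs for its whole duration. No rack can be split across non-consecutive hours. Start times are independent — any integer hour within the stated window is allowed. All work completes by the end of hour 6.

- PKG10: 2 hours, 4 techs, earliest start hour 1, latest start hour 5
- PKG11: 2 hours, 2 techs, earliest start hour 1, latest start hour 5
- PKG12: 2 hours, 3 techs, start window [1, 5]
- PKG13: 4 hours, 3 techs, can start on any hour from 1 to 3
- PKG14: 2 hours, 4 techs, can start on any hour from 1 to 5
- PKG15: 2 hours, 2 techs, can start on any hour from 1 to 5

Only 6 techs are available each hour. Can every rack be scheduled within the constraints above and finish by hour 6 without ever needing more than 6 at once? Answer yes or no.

no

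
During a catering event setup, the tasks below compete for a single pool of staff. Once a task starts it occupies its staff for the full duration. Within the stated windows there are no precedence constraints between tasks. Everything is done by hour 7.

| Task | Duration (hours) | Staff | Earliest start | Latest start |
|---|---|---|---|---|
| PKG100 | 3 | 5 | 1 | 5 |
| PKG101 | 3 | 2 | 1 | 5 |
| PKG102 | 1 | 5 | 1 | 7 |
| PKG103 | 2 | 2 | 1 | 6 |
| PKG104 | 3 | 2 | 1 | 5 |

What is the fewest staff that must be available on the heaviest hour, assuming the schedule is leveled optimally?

Early-start (PKG100@1, PKG101@1, PKG102@1, PKG103@1, PKG104@1) gives peak 16: h1:16  h2:11  h3:9  h4:0  h5:0  h6:0  h7:0.
Shift PKG101→4, PKG102→7, PKG103→4, PKG104→4.
Schedule PKG100@1, PKG101@4, PKG102@7, PKG103@4, PKG104@4: h1:5  h2:5  h3:5  h4:6  h5:6  h6:4  h7:5 — peak 6.
Total staffer-hours = 36 over 7 hours ⇒ peak ≥ ⌈36/7⌉ = 6, so 6 is optimal.

6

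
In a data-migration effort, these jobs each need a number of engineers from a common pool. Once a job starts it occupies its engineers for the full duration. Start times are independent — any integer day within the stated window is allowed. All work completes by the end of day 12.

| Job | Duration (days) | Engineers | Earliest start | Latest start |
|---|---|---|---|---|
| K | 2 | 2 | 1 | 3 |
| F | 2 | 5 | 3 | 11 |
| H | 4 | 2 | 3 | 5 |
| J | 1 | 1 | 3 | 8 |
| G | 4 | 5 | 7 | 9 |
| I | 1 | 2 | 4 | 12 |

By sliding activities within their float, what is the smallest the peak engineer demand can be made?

Early-start (K@1, F@3, H@3, J@3, G@7, I@4) gives peak 9: d1:2  d2:2  d3:8  d4:9  d5:2  d6:2  d7:5  d8:5  d9:5  d10:5  d11:0  d12:0.
Shift H→5, J→5, G→9, I→5.
Schedule K@1, F@3, H@5, J@5, G@9, I@5: d1:2  d2:2  d3:5  d4:5  d5:5  d6:2  d7:2  d8:2  d9:5  d10:5  d11:5  d12:5 — peak 5.

5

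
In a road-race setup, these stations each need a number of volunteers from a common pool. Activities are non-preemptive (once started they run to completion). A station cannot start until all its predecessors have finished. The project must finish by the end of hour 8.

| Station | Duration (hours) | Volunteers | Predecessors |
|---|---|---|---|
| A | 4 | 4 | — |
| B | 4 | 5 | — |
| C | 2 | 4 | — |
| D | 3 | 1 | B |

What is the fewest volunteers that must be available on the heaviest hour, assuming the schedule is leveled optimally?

9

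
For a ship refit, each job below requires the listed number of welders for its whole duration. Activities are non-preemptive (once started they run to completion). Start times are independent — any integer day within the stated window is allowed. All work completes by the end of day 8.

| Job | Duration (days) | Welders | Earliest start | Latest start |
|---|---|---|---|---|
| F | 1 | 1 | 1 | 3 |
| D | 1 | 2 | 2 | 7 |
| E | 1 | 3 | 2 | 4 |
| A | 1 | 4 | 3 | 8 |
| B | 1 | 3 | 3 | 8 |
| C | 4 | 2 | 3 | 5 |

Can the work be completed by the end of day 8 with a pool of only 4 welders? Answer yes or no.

yes

Schedule F@1, D@3, E@2, A@7, B@8, C@3: d1:1  d2:3  d3:4  d4:2  d5:2  d6:2  d7:4  d8:3 — peak 4 ≤ 4.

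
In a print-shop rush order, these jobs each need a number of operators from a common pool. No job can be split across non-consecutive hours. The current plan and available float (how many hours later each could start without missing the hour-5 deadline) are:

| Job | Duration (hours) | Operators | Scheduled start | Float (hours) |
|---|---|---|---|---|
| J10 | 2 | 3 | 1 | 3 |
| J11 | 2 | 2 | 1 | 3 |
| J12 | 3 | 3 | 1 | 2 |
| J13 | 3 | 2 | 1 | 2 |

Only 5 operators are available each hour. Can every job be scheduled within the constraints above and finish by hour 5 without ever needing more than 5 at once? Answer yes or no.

Schedule J10@1, J11@1, J12@3, J13@3: h1:5  h2:5  h3:5  h4:5  h5:5 — peak 5 ≤ 5.

yes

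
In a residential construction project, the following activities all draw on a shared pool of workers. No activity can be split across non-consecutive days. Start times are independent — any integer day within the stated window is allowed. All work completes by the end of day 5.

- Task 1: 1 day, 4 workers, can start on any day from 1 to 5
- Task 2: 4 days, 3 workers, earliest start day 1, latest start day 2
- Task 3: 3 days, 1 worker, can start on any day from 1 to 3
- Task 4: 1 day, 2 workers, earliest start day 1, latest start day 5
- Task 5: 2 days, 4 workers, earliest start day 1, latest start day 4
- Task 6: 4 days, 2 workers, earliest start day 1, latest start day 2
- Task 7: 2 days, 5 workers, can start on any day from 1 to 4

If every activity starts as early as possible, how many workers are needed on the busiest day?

Early-start schedule: Task 1@1, Task 2@1, Task 3@1, Task 4@1, Task 5@1, Task 6@1, Task 7@1.
Load per day: day 1: 21, day 2: 15, day 3: 6, day 4: 5, day 5: 0.
Peak is 21.

21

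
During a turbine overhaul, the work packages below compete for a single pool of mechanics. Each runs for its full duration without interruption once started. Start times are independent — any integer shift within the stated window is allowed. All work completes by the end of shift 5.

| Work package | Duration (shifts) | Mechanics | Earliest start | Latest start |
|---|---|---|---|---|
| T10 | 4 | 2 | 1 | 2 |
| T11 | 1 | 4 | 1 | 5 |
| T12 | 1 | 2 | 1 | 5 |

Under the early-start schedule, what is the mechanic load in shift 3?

2

At early start, shift 3 has: T10.
Demand: 2 = 2.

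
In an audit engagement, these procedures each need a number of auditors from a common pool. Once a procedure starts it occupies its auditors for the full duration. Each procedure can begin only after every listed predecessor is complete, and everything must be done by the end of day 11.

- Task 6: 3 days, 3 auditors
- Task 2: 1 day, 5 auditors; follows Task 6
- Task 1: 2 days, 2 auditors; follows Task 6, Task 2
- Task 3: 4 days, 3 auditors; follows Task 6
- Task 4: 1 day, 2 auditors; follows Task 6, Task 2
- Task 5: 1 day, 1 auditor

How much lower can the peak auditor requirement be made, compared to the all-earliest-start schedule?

Early-start peak: d1:4  d2:3  d3:3  d4:8  d5:7  d6:5  d7:3  d8:0  d9:0  d10:0  d11:0 ⇒ 8.
Leveled (Task 6@1, Task 2@4, Task 1@5, Task 3@5, Task 4@7, Task 5@1): d1:4  d2:3  d3:3  d4:5  d5:5  d6:5  d7:5  d8:3  d9:0  d10:0  d11:0 ⇒ 5.
Reduction 8 − 5 = 3.

3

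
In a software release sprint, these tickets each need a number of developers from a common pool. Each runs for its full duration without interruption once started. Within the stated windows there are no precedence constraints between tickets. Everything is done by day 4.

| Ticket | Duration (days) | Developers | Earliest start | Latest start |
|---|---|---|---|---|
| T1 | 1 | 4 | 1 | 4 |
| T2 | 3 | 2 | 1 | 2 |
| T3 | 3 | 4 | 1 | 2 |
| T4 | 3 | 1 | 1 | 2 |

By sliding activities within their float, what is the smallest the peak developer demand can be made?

7

Early-start (T1@1, T2@1, T3@1, T4@1) gives peak 11: d1:11  d2:7  d3:7  d4:0.
Shift T3→2.
Schedule T1@1, T2@1, T3@2, T4@1: d1:7  d2:7  d3:7  d4:4 — peak 7.
Total developer-days = 25 over 4 days ⇒ peak ≥ ⌈25/4⌉ = 7, so 7 is optimal.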